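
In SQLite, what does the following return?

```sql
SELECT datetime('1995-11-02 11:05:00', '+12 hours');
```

1995-11-02 23:05:00

+12 hours from 1995-11-02 11:05:00 is 1995-11-02 23:05:00.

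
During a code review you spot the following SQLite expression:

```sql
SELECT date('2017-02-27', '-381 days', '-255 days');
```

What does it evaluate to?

Applying '-381 days' to 2017-02-27: counting 381 days back gives 2016-02-12.
Applying '-255 days' to 2016-02-12: counting 255 days back gives 2015-06-02.

2015-06-02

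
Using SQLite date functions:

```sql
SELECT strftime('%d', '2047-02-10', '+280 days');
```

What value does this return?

First apply '+280 days': 2047-02-10 → 2047-11-17.
`%d` extracts the 2-digit day of month: 17.

17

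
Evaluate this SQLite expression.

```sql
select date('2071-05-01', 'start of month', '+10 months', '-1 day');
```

2072-02-29

`start of month` rewinds 2071-05-01 to 2071-05-01.
Adding +10 months to 2071-05-01 gives 2072-03-01.
Going back 1 day from 2072-03-01 reaches 2072-02-29 (last day of February, 29 days).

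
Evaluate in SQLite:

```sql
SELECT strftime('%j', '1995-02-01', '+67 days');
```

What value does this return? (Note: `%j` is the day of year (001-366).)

099

First apply '+67 days': 1995-02-01 → 1995-04-09.
Day-of-year for 1995-04-09: days since 1995-01-01 inclusive = 99, zero-padded to 099.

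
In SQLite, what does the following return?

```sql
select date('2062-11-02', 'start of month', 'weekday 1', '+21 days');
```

2062-11-27

`start of month` rewinds 2062-11-02 to 2062-11-01.
`weekday 1` advances to the next Monday; 2062-11-01 is a Wednesday, so it moves forward to 2062-11-06.
Advancing 21 more days within November lands on 2062-11-27.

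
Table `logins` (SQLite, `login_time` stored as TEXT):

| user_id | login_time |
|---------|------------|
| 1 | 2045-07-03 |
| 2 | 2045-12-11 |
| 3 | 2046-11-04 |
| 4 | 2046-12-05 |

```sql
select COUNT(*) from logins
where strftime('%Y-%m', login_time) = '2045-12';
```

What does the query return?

Rows with year-month 2045-12: 2045-12-11 → 1.

1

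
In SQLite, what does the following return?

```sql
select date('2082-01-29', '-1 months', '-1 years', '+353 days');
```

Adding -1 month to 2082-01-29 gives 2081-12-29.
Adding -1 year to 2081-12-29 gives 2080-12-29.
Applying '+353 days' to 2080-12-29: counting 353 days forward gives 2081-12-17.

2081-12-17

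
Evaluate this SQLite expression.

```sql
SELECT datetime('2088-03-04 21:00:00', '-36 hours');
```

2088-03-03 09:00:00

-36 hours from 2088-03-04 21:00:00 is 2088-03-03 09:00:00 (crosses midnight).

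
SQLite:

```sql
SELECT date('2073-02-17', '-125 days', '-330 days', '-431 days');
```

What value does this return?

2070-09-15

Applying '-125 days' to 2073-02-17: counting 125 days back gives 2072-10-15.
Applying '-330 days' to 2072-10-15: counting 330 days back gives 2071-11-20.
Applying '-431 days' to 2071-11-20: counting 431 days back gives 2070-09-15.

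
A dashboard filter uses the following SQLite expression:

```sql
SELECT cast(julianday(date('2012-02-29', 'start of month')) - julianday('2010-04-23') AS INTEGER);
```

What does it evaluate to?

`start of month` rewinds 2012-02-29 to 2012-02-01.
7 days remain in April 2010 after the 23rd (30 − 23).
Full months from May 2010 through January 2012 contribute their day counts.
Then 1 day into February 2012.
Total: 7 + 31 + 30 + 31 + 31 + 30 + 31 + 30 + 31 + 31 + 28 + 31 + 30 + 31 + 30 + 31 + 31 + 30 + 31 + 30 + 31 + 31 + 1 = 649.

649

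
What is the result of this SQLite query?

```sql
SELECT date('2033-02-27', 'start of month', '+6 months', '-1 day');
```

`start of month` rewinds 2033-02-27 to 2033-02-01.
Adding +6 months to 2033-02-01 gives 2033-08-01.
Going back 1 day from 2033-08-01 reaches 2033-07-31 (last day of July, 31 days).

2033-07-31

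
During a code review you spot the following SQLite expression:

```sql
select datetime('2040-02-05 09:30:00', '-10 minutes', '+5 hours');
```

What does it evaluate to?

-10 minutes from 2040-02-05 09:30:00 is 2040-02-05 09:20:00.
+5 hours from 2040-02-05 09:20:00 is 2040-02-05 14:20:00.

2040-02-05 14:20:00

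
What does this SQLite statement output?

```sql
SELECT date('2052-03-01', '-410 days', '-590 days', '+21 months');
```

2051-03-05

Applying '-410 days' to 2052-03-01: counting 410 days back gives 2051-01-16.
Applying '-590 days' to 2051-01-16: counting 590 days back gives 2049-06-05.
Adding +21 months to 2049-06-05 gives 2051-03-05.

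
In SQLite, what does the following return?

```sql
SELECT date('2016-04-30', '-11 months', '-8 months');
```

2014-09-30

Adding -11 months to 2016-04-30 gives 2015-05-30.
Adding -8 months to 2015-05-30 gives 2014-09-30.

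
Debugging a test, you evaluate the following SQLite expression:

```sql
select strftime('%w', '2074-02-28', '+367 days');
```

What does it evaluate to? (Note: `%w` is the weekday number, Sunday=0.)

First apply '+367 days': 2074-02-28 → 2075-03-02.
2075-03-02 is a Saturday; with Sunday=0 that is 6.

6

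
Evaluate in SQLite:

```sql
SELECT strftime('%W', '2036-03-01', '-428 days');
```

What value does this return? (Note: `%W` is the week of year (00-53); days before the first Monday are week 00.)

52

First apply '-428 days': 2036-03-01 → 2034-12-29.
2034-12-29 is a Friday. SQLite's %W counts Mondays since the year started; the result is 52.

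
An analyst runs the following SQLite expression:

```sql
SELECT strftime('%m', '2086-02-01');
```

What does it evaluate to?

`%m` extracts the 2-digit month (01-12): 02.

02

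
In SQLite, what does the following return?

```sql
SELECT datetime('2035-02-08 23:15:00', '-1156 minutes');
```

1156 minutes = 19h 16m; -1156 minutes from 2035-02-08 23:15:00 is 2035-02-08 03:59:00.

2035-02-08 03:59:00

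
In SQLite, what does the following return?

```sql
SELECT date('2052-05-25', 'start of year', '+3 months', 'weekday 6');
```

2052-04-06

`start of year` rewinds 2052-05-25 to 2052-01-01.
Adding +3 months to 2052-01-01 gives 2052-04-01.
`weekday 6` advances to the next Saturday; 2052-04-01 is a Monday, so it moves forward to 2052-04-06.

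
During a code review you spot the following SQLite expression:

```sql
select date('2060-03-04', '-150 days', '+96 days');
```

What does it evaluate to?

2060-01-10

Applying '-150 days' to 2060-03-04: counting 150 days back gives 2059-10-06.
Applying '+96 days' to 2059-10-06: counting 96 days forward gives 2060-01-10.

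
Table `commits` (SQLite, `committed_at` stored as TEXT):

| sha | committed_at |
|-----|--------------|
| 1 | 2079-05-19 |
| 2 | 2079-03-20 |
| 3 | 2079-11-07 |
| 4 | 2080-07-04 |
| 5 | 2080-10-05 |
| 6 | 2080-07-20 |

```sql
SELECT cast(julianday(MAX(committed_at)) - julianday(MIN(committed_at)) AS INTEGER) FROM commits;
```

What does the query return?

MIN = 2079-03-20, MAX = 2080-10-05.
11 days remain in March 2079 after the 20th (31 − 20).
Full months from April 2079 through September 2080 contribute their day counts.
Then 5 days into October 2080.
Total: 11 + 30 + 31 + 30 + 31 + 31 + 30 + 31 + 30 + 31 + 31 + 29 + 31 + 30 + 31 + 30 + 31 + 31 + 30 + 5 = 565.

565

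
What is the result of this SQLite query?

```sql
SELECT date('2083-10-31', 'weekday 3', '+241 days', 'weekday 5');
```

2084-07-07

`weekday 3` advances to the next Wednesday; 2083-10-31 is a Sunday, so it moves forward to 2083-11-03.
Applying '+241 days' to 2083-11-03: counting 241 days forward gives 2084-07-01.
`weekday 5` advances to the next Friday; 2084-07-01 is a Saturday, so it moves forward to 2084-07-07.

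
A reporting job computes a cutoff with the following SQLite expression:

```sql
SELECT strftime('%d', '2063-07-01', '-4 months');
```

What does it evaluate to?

01

First apply '-4 months': 2063-07-01 → 2063-03-01.
`%d` extracts the 2-digit day of month: 01.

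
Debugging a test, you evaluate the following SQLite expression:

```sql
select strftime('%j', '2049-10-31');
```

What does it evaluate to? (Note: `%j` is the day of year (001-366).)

304

Day-of-year for 2049-10-31: days since 2049-01-01 inclusive = 304, zero-padded to 304.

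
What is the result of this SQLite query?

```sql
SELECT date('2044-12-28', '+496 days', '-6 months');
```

Applying '+496 days' to 2044-12-28: counting 496 days forward gives 2046-05-08.
Adding -6 months to 2046-05-08 gives 2045-11-08.

2045-11-08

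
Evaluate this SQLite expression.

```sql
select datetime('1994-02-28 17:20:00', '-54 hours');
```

-54 hours from 1994-02-28 17:20:00 is 1994-02-26 11:20:00 (crosses midnight).

1994-02-26 11:20:00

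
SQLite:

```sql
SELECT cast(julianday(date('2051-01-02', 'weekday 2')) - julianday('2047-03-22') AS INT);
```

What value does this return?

1383

`weekday 2` advances to the next Tuesday; 2051-01-02 is a Monday, so it moves forward to 2051-01-03.
9 days remain in March 2047 after the 22nd (31 − 22).
Full months from April 2047 through December 2050 contribute their day counts.
Then 3 days into January 2051.
Total: 9 + 30 + 31 + 30 + 31 + 31 + 30 + 31 + 30 + 31 + 31 + 29 + 31 + 30 + 31 + 30 + 31 + 31 + 30 + 31 + 30 + 31 + 31 + 28 + 31 + 30 + 31 + 30 + 31 + 31 + 30 + 31 + 30 + 31 + 31 + 28 + 31 + 30 + 31 + 30 + 31 + 31 + 30 + 31 + 30 + 31 + 3 = 1383.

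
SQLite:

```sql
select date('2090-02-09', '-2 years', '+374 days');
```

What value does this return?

2089-02-17

Adding -2 years to 2090-02-09 gives 2088-02-09.
Applying '+374 days' to 2088-02-09: counting 374 days forward gives 2089-02-17.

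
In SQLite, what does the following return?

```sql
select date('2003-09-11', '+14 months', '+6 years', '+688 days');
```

Adding +14 months to 2003-09-11 gives 2004-11-11.
Adding +6 years to 2004-11-11 gives 2010-11-11.
Applying '+688 days' to 2010-11-11: counting 688 days forward gives 2012-09-29.

2012-09-29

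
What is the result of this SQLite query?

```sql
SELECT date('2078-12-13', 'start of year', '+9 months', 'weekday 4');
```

`start of year` rewinds 2078-12-13 to 2078-01-01.
Adding +9 months to 2078-01-01 gives 2078-10-01.
`weekday 4` advances to the next Thursday; 2078-10-01 is a Saturday, so it moves forward to 2078-10-06.

2078-10-06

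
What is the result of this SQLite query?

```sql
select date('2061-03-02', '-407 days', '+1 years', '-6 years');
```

Applying '-407 days' to 2061-03-02: counting 407 days back gives 2060-01-20.
Adding +1 year to 2060-01-20 gives 2061-01-20.
Adding -6 years to 2061-01-20 gives 2055-01-20.

2055-01-20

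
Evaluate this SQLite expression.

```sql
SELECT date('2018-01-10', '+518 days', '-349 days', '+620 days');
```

2020-03-09

Applying '+518 days' to 2018-01-10: counting 518 days forward gives 2019-06-12.
Applying '-349 days' to 2019-06-12: counting 349 days back gives 2018-06-28.
Applying '+620 days' to 2018-06-28: counting 620 days forward gives 2020-03-09.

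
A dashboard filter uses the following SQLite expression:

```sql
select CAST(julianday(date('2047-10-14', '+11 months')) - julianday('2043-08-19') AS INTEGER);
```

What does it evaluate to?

1853

Adding +11 months to 2047-10-14 gives 2048-09-14.
12 days remain in August 2043 after the 19th (31 − 19).
Full months from September 2043 through August 2048 contribute their day counts.
Then 14 days into September 2048.
Total: 12 + 30 + 31 + 30 + 31 + 31 + 29 + 31 + 30 + 31 + 30 + 31 + 31 + 30 + 31 + 30 + 31 + 31 + 28 + 31 + 30 + 31 + 30 + 31 + 31 + 30 + 31 + 30 + 31 + 31 + 28 + 31 + 30 + 31 + 30 + 31 + 31 + 30 + 31 + 30 + 31 + 31 + 28 + 31 + 30 + 31 + 30 + 31 + 31 + 30 + 31 + 30 + 31 + 31 + 29 + 31 + 30 + 31 + 30 + 31 + 31 + 14 = 1853.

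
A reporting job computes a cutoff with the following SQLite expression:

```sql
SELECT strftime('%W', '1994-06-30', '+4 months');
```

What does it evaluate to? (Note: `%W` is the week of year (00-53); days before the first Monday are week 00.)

First apply '+4 months': 1994-06-30 → 1994-10-30.
1994-10-30 is a Sunday. SQLite's %W counts Mondays since the year started; the result is 43.

43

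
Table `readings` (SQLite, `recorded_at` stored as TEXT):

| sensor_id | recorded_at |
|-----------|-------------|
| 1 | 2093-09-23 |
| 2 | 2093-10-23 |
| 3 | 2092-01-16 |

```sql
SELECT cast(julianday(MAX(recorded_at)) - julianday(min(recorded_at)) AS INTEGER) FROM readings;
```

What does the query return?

646

MIN = 2092-01-16, MAX = 2093-10-23.
15 days remain in January 2092 after the 16th (31 − 16).
Full months from February 2092 through September 2093 contribute their day counts.
Then 23 days into October 2093.
Total: 15 + 29 + 31 + 30 + 31 + 30 + 31 + 31 + 30 + 31 + 30 + 31 + 31 + 28 + 31 + 30 + 31 + 30 + 31 + 31 + 30 + 23 = 646.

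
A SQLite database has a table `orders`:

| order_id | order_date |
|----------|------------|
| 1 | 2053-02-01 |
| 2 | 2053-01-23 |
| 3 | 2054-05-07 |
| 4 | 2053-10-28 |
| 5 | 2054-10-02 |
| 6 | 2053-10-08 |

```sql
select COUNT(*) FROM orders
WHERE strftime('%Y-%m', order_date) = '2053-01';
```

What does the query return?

Rows with year-month 2053-01: 2053-01-23 → 1.

1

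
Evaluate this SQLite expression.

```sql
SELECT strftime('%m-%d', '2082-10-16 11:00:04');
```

10-16

`%m-%d` extracts the month-day: 10-16.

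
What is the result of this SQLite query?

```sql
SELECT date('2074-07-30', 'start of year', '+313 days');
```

2074-11-10

`start of year` rewinds 2074-07-30 to 2074-01-01.
Applying '+313 days' to 2074-01-01: counting 313 days forward gives 2074-11-10.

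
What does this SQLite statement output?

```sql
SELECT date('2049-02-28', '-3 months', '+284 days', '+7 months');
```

2050-04-08

Adding -3 months to 2049-02-28 gives 2048-11-28.
Applying '+284 days' to 2048-11-28: counting 284 days forward gives 2049-09-08.
Adding +7 months to 2049-09-08 gives 2050-04-08.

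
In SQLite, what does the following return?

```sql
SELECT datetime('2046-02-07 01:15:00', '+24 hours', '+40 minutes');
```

2046-02-08 01:55:00

+24 hours from 2046-02-07 01:15:00 is 2046-02-08 01:15:00 (crosses midnight).
+40 minutes from 2046-02-08 01:15:00 is 2046-02-08 01:55:00.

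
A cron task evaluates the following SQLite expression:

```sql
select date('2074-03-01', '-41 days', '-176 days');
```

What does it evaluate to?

2073-07-27

Applying '-41 days' to 2074-03-01: counting 41 days back gives 2074-01-19.
Applying '-176 days' to 2074-01-19: counting 176 days back gives 2073-07-27.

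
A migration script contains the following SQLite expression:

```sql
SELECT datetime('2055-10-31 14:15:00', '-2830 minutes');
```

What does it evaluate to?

2830 minutes = 47h 10m; -2830 minutes from 2055-10-31 14:15:00 is 2055-10-29 15:05:00 (crosses midnight).

2055-10-29 15:05:00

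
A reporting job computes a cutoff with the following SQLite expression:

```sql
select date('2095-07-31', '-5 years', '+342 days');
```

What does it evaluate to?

Adding -5 years to 2095-07-31 gives 2090-07-31.
Applying '+342 days' to 2090-07-31: counting 342 days forward gives 2091-07-08.

2091-07-08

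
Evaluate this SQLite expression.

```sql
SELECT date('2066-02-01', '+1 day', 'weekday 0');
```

Advancing 1 more day within February lands on 2066-02-02.
`weekday 0` advances to the next Sunday; 2066-02-02 is a Tuesday, so it moves forward to 2066-02-07.

2066-02-07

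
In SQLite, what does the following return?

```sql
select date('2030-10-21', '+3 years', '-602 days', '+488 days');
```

Adding +3 years to 2030-10-21 gives 2033-10-21.
Applying '-602 days' to 2033-10-21: counting 602 days back gives 2032-02-27.
Applying '+488 days' to 2032-02-27: counting 488 days forward gives 2033-06-29.

2033-06-29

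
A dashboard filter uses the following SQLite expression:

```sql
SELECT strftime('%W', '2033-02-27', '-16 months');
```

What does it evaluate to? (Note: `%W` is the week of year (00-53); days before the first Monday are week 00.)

First apply '-16 months': 2033-02-27 → 2031-10-27.
2031-10-27 is a Monday. SQLite's %W counts Mondays since the year started; the result is 43.

43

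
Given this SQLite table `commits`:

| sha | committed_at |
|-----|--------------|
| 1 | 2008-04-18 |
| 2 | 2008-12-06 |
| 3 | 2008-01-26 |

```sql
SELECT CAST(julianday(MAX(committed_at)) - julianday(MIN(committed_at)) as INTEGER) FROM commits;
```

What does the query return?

315

MIN = 2008-01-26, MAX = 2008-12-06.
5 days remain in January 2008 after the 26th (31 − 26).
Full months from February 2008 through November 2008 contribute their day counts.
Then 6 days into December 2008.
Total: 5 + 29 + 31 + 30 + 31 + 30 + 31 + 31 + 30 + 31 + 30 + 6 = 315.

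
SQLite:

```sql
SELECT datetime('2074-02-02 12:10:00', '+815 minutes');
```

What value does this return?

2074-02-03 01:45:00

815 minutes = 13h 35m; +815 minutes from 2074-02-02 12:10:00 is 2074-02-03 01:45:00 (crosses midnight).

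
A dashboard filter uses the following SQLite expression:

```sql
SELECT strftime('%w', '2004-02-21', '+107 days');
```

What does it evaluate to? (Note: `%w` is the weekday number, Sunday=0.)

1

First apply '+107 days': 2004-02-21 → 2004-06-07.
2004-06-07 is a Monday; with Sunday=0 that is 1.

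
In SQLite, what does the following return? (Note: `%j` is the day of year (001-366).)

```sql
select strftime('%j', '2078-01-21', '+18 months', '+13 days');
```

215

First apply '+18 months', '+13 days': 2078-01-21 → 2079-08-03.
Day-of-year for 2079-08-03: days since 2079-01-01 inclusive = 215, zero-padded to 215.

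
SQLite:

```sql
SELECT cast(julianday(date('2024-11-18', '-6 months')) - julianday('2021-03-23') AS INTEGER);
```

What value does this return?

Adding -6 months to 2024-11-18 gives 2024-05-18.
8 days remain in March 2021 after the 23rd (31 − 23).
Full months from April 2021 through April 2024 contribute their day counts.
Then 18 days into May 2024.
Total: 8 + 30 + 31 + 30 + 31 + 31 + 30 + 31 + 30 + 31 + 31 + 28 + 31 + 30 + 31 + 30 + 31 + 31 + 30 + 31 + 30 + 31 + 31 + 28 + 31 + 30 + 31 + 30 + 31 + 31 + 30 + 31 + 30 + 31 + 31 + 29 + 31 + 30 + 18 = 1152.

1152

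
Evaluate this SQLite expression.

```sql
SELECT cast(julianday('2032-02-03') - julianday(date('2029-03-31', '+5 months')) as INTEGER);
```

886

Adding +5 months to 2029-03-31 gives 2029-08-31.
0 days remain in August 2029 after the 31st (31 − 31).
Full months from September 2029 through January 2032 contribute their day counts.
Then 3 days into February 2032.
Total: 0 + 30 + 31 + 30 + 31 + 31 + 28 + 31 + 30 + 31 + 30 + 31 + 31 + 30 + 31 + 30 + 31 + 31 + 28 + 31 + 30 + 31 + 30 + 31 + 31 + 30 + 31 + 30 + 31 + 31 + 3 = 886.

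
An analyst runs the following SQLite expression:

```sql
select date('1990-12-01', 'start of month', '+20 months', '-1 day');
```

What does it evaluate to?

1992-07-31

`start of month` rewinds 1990-12-01 to 1990-12-01.
Adding +20 months to 1990-12-01 gives 1992-08-01.
Going back 1 day from 1992-08-01 reaches 1992-07-31 (last day of July, 31 days).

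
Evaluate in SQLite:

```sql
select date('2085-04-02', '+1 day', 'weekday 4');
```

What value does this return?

Advancing 1 more day within April lands on 2085-04-03.
`weekday 4` advances to the next Thursday; 2085-04-03 is a Tuesday, so it moves forward to 2085-04-05.

2085-04-05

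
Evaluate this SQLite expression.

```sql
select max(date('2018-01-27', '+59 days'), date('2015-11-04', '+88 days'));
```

date('2018-01-27', '+59 days') → 2018-03-27.
date('2015-11-04', '+88 days') → 2016-01-31.
Later of the two is 2018-03-27.

2018-03-27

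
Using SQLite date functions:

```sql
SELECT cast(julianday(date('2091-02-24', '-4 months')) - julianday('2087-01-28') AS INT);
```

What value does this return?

Adding -4 months to 2091-02-24 gives 2090-10-24.
3 days remain in January 2087 after the 28th (31 − 28).
Full months from February 2087 through September 2090 contribute their day counts.
Then 24 days into October 2090.
Total: 3 + 28 + 31 + 30 + 31 + 30 + 31 + 31 + 30 + 31 + 30 + 31 + 31 + 29 + 31 + 30 + 31 + 30 + 31 + 31 + 30 + 31 + 30 + 31 + 31 + 28 + 31 + 30 + 31 + 30 + 31 + 31 + 30 + 31 + 30 + 31 + 31 + 28 + 31 + 30 + 31 + 30 + 31 + 31 + 30 + 24 = 1365.

1365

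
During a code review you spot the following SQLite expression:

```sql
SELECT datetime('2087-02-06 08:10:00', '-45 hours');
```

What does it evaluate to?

2087-02-04 11:10:00

-45 hours from 2087-02-06 08:10:00 is 2087-02-04 11:10:00 (crosses midnight).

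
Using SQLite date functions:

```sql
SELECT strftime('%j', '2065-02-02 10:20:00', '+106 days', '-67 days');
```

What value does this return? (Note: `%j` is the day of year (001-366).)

First apply '+106 days', '-67 days': 2065-02-02 10:20:00 → 2065-03-13 10:20:00.
Day-of-year for 2065-03-13: days since 2065-01-01 inclusive = 72, zero-padded to 072.

072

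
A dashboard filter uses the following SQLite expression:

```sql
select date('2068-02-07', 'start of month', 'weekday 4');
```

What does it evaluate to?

`start of month` rewinds 2068-02-07 to 2068-02-01.
`weekday 4` advances to the next Thursday; 2068-02-01 is a Wednesday, so it moves forward to 2068-02-02.

2068-02-02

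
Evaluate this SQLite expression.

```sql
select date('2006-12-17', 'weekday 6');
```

`weekday 6` advances to the next Saturday; 2006-12-17 is a Sunday, so it moves forward to 2006-12-23.

2006-12-23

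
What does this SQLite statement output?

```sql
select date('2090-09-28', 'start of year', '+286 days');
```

`start of year` rewinds 2090-09-28 to 2090-01-01.
Applying '+286 days' to 2090-01-01: counting 286 days forward gives 2090-10-14.

2090-10-14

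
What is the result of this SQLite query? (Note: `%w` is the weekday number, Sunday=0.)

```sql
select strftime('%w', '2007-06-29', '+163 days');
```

First apply '+163 days': 2007-06-29 → 2007-12-09.
2007-12-09 is a Sunday; with Sunday=0 that is 0.

0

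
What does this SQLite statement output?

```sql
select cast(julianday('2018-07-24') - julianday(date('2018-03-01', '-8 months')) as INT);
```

Adding -8 months to 2018-03-01 gives 2017-07-01.
30 days remain in July 2017 after the 1st (31 − 1).
Full months from August 2017 through June 2018 contribute their day counts.
Then 24 days into July 2018.
Total: 30 + 31 + 30 + 31 + 30 + 31 + 31 + 28 + 31 + 30 + 31 + 30 + 24 = 388.

388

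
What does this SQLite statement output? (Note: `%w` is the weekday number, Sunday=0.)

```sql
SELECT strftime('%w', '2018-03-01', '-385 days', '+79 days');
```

6

First apply '-385 days', '+79 days': 2018-03-01 → 2017-04-29.
2017-04-29 is a Saturday; with Sunday=0 that is 6.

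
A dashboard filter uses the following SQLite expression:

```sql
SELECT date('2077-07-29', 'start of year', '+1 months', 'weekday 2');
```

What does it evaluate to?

2077-02-02

`start of year` rewinds 2077-07-29 to 2077-01-01.
Adding +1 month to 2077-01-01 gives 2077-02-01.
`weekday 2` advances to the next Tuesday; 2077-02-01 is a Monday, so it moves forward to 2077-02-02.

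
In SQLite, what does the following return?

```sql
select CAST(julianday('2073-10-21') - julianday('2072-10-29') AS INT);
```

357

2 days remain in October 2072 after the 29th (31 − 29).
Full months from November 2072 through September 2073 contribute their day counts.
Then 21 days into October 2073.
Total: 2 + 30 + 31 + 31 + 28 + 31 + 30 + 31 + 30 + 31 + 31 + 30 + 21 = 357.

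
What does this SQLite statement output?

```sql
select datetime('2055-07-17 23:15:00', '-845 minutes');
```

2055-07-17 09:10:00

845 minutes = 14h 5m; -845 minutes from 2055-07-17 23:15:00 is 2055-07-17 09:10:00.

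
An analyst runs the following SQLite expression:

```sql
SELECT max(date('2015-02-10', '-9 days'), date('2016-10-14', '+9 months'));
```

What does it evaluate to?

2017-07-14

date('2015-02-10', '-9 days') → 2015-02-01.
date('2016-10-14', '+9 months') → 2017-07-14.
Later of the two is 2017-07-14.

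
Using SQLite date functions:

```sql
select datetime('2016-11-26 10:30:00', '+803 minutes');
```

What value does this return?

803 minutes = 13h 23m; +803 minutes from 2016-11-26 10:30:00 is 2016-11-26 23:53:00.

2016-11-26 23:53:00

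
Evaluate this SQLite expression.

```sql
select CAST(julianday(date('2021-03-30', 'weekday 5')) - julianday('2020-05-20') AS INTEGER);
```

`weekday 5` advances to the next Friday; 2021-03-30 is a Tuesday, so it moves forward to 2021-04-02.
11 days remain in May 2020 after the 20th (31 − 20).
Full months from June 2020 through March 2021 contribute their day counts.
Then 2 days into April 2021.
Total: 11 + 30 + 31 + 31 + 30 + 31 + 30 + 31 + 31 + 28 + 31 + 2 = 317.

317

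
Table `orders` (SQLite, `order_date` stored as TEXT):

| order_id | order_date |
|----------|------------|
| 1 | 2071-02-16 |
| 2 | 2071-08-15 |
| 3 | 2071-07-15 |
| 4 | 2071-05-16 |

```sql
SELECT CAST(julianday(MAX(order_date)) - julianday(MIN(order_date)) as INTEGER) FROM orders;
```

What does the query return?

MIN = 2071-02-16, MAX = 2071-08-15.
12 days remain in February 2071 after the 16th (28 − 16).
March 2071: 31 days.
April 2071: 30 days.
May 2071: 31 days.
June 2071: 30 days.
July 2071: 31 days.
Then 15 days into August 2071.
Total: 12 + 31 + 30 + 31 + 30 + 31 + 15 = 180.

180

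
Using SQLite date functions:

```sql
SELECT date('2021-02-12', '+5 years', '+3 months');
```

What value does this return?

Adding +5 years to 2021-02-12 gives 2026-02-12.
Adding +3 months to 2026-02-12 gives 2026-05-12.

2026-05-12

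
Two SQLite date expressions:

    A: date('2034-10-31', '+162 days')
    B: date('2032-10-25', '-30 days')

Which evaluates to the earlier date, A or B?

A = 2035-04-11.
B = 2032-09-25.
B is earlier.

B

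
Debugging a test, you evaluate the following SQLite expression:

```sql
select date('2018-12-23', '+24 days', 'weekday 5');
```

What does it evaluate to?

2019-01-18

December 2018 has 31 days; 8 remain after the 23rd, so 9 days reach 2019-01-01.
Advancing 15 more days within January lands on 2019-01-16.
`weekday 5` advances to the next Friday; 2019-01-16 is a Wednesday, so it moves forward to 2019-01-18.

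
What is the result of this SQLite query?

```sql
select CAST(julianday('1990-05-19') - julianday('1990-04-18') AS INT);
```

31

12 days remain in April 1990 after the 18th (30 − 18).
Then 19 days into May 1990.
Total: 12 + 19 = 31.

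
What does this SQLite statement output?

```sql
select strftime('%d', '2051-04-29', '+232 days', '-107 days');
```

01

First apply '+232 days', '-107 days': 2051-04-29 → 2051-09-01.
`%d` extracts the 2-digit day of month: 01.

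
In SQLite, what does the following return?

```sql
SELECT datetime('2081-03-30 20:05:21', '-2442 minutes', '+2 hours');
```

2442 minutes = 40h 42m; -2442 minutes from 2081-03-30 20:05:21 is 2081-03-29 03:23:21 (crosses midnight).
+2 hours from 2081-03-29 03:23:21 is 2081-03-29 05:23:21.

2081-03-29 05:23:21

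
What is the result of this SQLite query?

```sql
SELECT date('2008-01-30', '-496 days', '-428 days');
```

Applying '-496 days' to 2008-01-30: counting 496 days back gives 2006-09-21.
Applying '-428 days' to 2006-09-21: counting 428 days back gives 2005-07-20.

2005-07-20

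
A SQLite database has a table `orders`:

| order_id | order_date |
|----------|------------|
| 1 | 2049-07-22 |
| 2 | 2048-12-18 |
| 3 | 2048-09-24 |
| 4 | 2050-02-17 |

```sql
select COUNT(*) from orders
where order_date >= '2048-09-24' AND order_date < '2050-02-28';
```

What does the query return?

Rows in [2048-09-24, 2050-02-28): 2049-07-22, 2048-12-18, 2048-09-24, 2050-02-17 → 4 rows.

4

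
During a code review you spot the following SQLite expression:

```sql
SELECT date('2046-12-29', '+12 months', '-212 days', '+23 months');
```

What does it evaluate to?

Adding +12 months to 2046-12-29 gives 2047-12-29.
Applying '-212 days' to 2047-12-29: counting 212 days back gives 2047-05-31.
Adding +23 months to 2047-05-31 targets 2049-04-31. April 2049 has only 30 days, so SQLite normalizes the 1-day overflow forward to 2049-05-01.

2049-05-01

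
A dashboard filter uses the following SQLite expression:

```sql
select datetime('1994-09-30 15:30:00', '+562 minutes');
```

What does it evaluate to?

1994-10-01 00:52:00

562 minutes = 9h 22m; +562 minutes from 1994-09-30 15:30:00 is 1994-10-01 00:52:00 (crosses midnight).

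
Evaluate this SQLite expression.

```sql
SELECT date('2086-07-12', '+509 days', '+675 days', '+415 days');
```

Applying '+509 days' to 2086-07-12: counting 509 days forward gives 2087-12-03.
Applying '+675 days' to 2087-12-03: counting 675 days forward gives 2089-10-08.
Applying '+415 days' to 2089-10-08: counting 415 days forward gives 2090-11-27.

2090-11-27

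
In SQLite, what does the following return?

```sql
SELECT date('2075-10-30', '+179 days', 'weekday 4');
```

2076-04-30

Applying '+179 days' to 2075-10-30: counting 179 days forward gives 2076-04-26.
`weekday 4` advances to the next Thursday; 2076-04-26 is a Sunday, so it moves forward to 2076-04-30.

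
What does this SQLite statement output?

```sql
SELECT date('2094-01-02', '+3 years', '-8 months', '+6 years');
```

Adding +3 years to 2094-01-02 gives 2097-01-02.
Adding -8 months to 2097-01-02 gives 2096-05-02.
Adding +6 years to 2096-05-02 gives 2102-05-02.

2102-05-02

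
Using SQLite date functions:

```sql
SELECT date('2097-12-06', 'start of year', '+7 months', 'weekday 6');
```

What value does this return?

`start of year` rewinds 2097-12-06 to 2097-01-01.
Adding +7 months to 2097-01-01 gives 2097-08-01.
`weekday 6` advances to the next Saturday; 2097-08-01 is a Thursday, so it moves forward to 2097-08-03.

2097-08-03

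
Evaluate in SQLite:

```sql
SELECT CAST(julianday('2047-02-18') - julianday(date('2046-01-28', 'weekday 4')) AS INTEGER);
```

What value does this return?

`weekday 4` advances to the next Thursday; 2046-01-28 is a Sunday, so it moves forward to 2046-02-01.
27 days remain in February 2046 after the 1st (28 − 1).
Full months from March 2046 through January 2047 contribute their day counts.
Then 18 days into February 2047.
Total: 27 + 31 + 30 + 31 + 30 + 31 + 31 + 30 + 31 + 30 + 31 + 31 + 18 = 382.

382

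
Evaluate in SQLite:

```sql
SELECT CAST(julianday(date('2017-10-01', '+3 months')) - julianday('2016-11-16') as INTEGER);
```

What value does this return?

411

Adding +3 months to 2017-10-01 gives 2018-01-01.
14 days remain in November 2016 after the 16th (30 − 16).
Full months from December 2016 through December 2017 contribute their day counts.
Then 1 day into January 2018.
Total: 14 + 31 + 31 + 28 + 31 + 30 + 31 + 30 + 31 + 31 + 30 + 31 + 30 + 31 + 1 = 411.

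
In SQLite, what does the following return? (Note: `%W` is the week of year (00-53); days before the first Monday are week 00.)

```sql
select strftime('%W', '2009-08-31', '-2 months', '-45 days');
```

19

First apply '-2 months', '-45 days': 2009-08-31 → 2009-05-17.
2009-05-17 is a Sunday. SQLite's %W counts Mondays since the year started; the result is 19.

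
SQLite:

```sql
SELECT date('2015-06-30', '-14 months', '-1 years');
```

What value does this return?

Adding -14 months to 2015-06-30 gives 2014-04-30.
Adding -1 year to 2014-04-30 gives 2013-04-30.

2013-04-30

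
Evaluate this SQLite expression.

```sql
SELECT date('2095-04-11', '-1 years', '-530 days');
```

2092-10-28

Adding -1 year to 2095-04-11 gives 2094-04-11.
Applying '-530 days' to 2094-04-11: counting 530 days back gives 2092-10-28.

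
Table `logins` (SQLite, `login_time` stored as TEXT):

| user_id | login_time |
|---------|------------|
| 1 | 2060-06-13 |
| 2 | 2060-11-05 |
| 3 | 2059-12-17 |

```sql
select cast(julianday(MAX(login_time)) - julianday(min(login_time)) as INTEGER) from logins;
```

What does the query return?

MIN = 2059-12-17, MAX = 2060-11-05.
14 days remain in December 2059 after the 17th (31 − 17).
Full months from January 2060 through October 2060 contribute their day counts.
Then 5 days into November 2060.
Total: 14 + 31 + 29 + 31 + 30 + 31 + 30 + 31 + 31 + 30 + 31 + 5 = 324.

324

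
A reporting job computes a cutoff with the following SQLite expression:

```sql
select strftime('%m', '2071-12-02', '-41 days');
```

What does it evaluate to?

10

First apply '-41 days': 2071-12-02 → 2071-10-22.
`%m` extracts the 2-digit month (01-12): 10.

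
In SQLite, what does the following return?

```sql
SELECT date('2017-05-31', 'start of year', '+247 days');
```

`start of year` rewinds 2017-05-31 to 2017-01-01.
Applying '+247 days' to 2017-01-01: counting 247 days forward gives 2017-09-05.

2017-09-05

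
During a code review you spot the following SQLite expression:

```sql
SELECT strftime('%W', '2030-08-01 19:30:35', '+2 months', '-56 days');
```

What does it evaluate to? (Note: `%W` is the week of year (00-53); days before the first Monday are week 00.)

First apply '+2 months', '-56 days': 2030-08-01 19:30:35 → 2030-08-06 19:30:35.
2030-08-06 is a Tuesday. SQLite's %W counts Mondays since the year started; the result is 31.

31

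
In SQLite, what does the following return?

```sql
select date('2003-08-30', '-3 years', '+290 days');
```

2001-06-16

Adding -3 years to 2003-08-30 gives 2000-08-30.
Applying '+290 days' to 2000-08-30: counting 290 days forward gives 2001-06-16.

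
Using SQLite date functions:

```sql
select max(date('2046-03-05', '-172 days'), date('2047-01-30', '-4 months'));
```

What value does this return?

2046-09-30

date('2046-03-05', '-172 days') → 2045-09-14.
date('2047-01-30', '-4 months') → 2046-09-30.
Later of the two is 2046-09-30.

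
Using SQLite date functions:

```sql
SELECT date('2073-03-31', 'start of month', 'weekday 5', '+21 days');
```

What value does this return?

`start of month` rewinds 2073-03-31 to 2073-03-01.
`weekday 5` advances to the next Friday; 2073-03-01 is a Wednesday, so it moves forward to 2073-03-03.
Advancing 21 more days within March lands on 2073-03-24.

2073-03-24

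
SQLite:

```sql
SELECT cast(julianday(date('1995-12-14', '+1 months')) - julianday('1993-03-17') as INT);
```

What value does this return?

1033

Adding +1 month to 1995-12-14 gives 1996-01-14.
14 days remain in March 1993 after the 17th (31 − 17).
Full months from April 1993 through December 1995 contribute their day counts.
Then 14 days into January 1996.
Total: 14 + 30 + 31 + 30 + 31 + 31 + 30 + 31 + 30 + 31 + 31 + 28 + 31 + 30 + 31 + 30 + 31 + 31 + 30 + 31 + 30 + 31 + 31 + 28 + 31 + 30 + 31 + 30 + 31 + 31 + 30 + 31 + 30 + 31 + 14 = 1033.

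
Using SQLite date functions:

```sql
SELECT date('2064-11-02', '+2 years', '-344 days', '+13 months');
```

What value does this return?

2066-12-23

Adding +2 years to 2064-11-02 gives 2066-11-02.
Applying '-344 days' to 2066-11-02: counting 344 days back gives 2065-11-23.
Adding +13 months to 2065-11-23 gives 2066-12-23.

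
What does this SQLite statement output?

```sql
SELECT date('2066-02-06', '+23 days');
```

2066-03-01

February 2066 has 28 days; 22 remain after the 6th, so 23 days reach 2066-03-01.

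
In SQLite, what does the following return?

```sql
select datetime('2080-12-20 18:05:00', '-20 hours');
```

2080-12-19 22:05:00

-20 hours from 2080-12-20 18:05:00 is 2080-12-19 22:05:00 (crosses midnight).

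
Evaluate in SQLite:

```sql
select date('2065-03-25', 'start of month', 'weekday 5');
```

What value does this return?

`start of month` rewinds 2065-03-25 to 2065-03-01.
`weekday 5` advances to the next Friday; 2065-03-01 is a Sunday, so it moves forward to 2065-03-06.

2065-03-06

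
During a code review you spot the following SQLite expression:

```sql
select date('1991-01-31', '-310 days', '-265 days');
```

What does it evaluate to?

Applying '-310 days' to 1991-01-31: counting 310 days back gives 1990-03-27.
Applying '-265 days' to 1990-03-27: counting 265 days back gives 1989-07-05.

1989-07-05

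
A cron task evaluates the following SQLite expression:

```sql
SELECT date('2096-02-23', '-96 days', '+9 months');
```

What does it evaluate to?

2096-08-19

Applying '-96 days' to 2096-02-23: counting 96 days back gives 2095-11-19.
Adding +9 months to 2095-11-19 gives 2096-08-19.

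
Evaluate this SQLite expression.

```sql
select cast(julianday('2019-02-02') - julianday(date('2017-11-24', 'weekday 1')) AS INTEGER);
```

432

`weekday 1` advances to the next Monday; 2017-11-24 is a Friday, so it moves forward to 2017-11-27.
3 days remain in November 2017 after the 27th (30 − 27).
Full months from December 2017 through January 2019 contribute their day counts.
Then 2 days into February 2019.
Total: 3 + 31 + 31 + 28 + 31 + 30 + 31 + 30 + 31 + 31 + 30 + 31 + 30 + 31 + 31 + 2 = 432.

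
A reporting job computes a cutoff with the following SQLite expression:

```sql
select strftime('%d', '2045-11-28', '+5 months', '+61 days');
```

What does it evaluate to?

First apply '+5 months', '+61 days': 2045-11-28 → 2046-06-28.
`%d` extracts the 2-digit day of month: 28.

28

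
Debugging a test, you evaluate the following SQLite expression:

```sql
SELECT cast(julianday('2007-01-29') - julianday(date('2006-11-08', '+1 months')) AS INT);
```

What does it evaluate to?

52

Adding +1 month to 2006-11-08 gives 2006-12-08.
23 days remain in December 2006 after the 8th (31 − 8).
Then 29 days into January 2007.
Total: 23 + 29 = 52.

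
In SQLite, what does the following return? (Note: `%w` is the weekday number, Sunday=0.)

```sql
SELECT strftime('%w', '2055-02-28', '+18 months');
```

1

First apply '+18 months': 2055-02-28 → 2056-08-28.
2056-08-28 is a Monday; with Sunday=0 that is 1.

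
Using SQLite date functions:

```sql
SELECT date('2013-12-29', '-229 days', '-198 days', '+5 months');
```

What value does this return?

Applying '-229 days' to 2013-12-29: counting 229 days back gives 2013-05-14.
Applying '-198 days' to 2013-05-14: counting 198 days back gives 2012-10-28.
Adding +5 months to 2012-10-28 gives 2013-03-28.

2013-03-28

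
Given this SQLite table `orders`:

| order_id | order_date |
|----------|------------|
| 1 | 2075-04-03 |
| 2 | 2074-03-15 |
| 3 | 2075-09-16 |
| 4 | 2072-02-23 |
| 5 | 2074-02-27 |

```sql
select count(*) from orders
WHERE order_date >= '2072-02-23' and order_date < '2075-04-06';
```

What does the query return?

4

Rows in [2072-02-23, 2075-04-06): 2075-04-03, 2074-03-15, 2072-02-23, 2074-02-27 → 4 rows.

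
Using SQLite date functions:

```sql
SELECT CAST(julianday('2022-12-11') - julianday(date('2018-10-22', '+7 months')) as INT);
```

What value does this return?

1299

Adding +7 months to 2018-10-22 gives 2019-05-22.
9 days remain in May 2019 after the 22nd (31 − 22).
Full months from June 2019 through November 2022 contribute their day counts.
Then 11 days into December 2022.
Total: 9 + 30 + 31 + 31 + 30 + 31 + 30 + 31 + 31 + 29 + 31 + 30 + 31 + 30 + 31 + 31 + 30 + 31 + 30 + 31 + 31 + 28 + 31 + 30 + 31 + 30 + 31 + 31 + 30 + 31 + 30 + 31 + 31 + 28 + 31 + 30 + 31 + 30 + 31 + 31 + 30 + 31 + 30 + 11 = 1299.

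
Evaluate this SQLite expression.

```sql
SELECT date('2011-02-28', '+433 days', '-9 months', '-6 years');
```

2005-08-06

Applying '+433 days' to 2011-02-28: counting 433 days forward gives 2012-05-06.
Adding -9 months to 2012-05-06 gives 2011-08-06.
Adding -6 years to 2011-08-06 gives 2005-08-06.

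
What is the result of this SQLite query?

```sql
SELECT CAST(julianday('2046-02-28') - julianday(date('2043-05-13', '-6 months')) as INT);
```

Adding -6 months to 2043-05-13 gives 2042-11-13.
17 days remain in November 2042 after the 13th (30 − 13).
Full months from December 2042 through January 2046 contribute their day counts.
Then 28 days into February 2046.
Total: 17 + 31 + 31 + 28 + 31 + 30 + 31 + 30 + 31 + 31 + 30 + 31 + 30 + 31 + 31 + 29 + 31 + 30 + 31 + 30 + 31 + 31 + 30 + 31 + 30 + 31 + 31 + 28 + 31 + 30 + 31 + 30 + 31 + 31 + 30 + 31 + 30 + 31 + 31 + 28 = 1203.

1203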